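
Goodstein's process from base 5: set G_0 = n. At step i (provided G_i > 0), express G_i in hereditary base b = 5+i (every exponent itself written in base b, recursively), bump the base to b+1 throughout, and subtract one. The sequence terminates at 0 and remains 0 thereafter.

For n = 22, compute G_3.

i=0: 22 = 4·5 + 2 (b=5); 5→6: 4·6 + 2 = 26; 26−1 = 25
i=1: 25 = 4·6 + 1 (b=6); 6→7: 4·7 + 1 = 29; 29−1 = 28
i=2: 28 = 4·7 (b=7); 7→8: 4·8 = 32; 32−1 = 31
i=3: 31 = 3·8 + 7 (b=8); 8→9: 3·9 + 7 = 34; 34−1 = 33

31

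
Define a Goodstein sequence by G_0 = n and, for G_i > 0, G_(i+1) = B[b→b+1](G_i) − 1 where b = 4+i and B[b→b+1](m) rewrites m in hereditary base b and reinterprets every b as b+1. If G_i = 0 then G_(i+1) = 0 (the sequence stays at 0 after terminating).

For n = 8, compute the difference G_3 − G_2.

G_0 = 8. HB_4(8) = 2·4. Bump = 10. G_1 = 9.
G_1 = 9. HB_5(9) = 5 + 4. Bump = 10. G_2 = 9.
G_2 = 9. HB_6(9) = 6 + 3. Bump = 10. G_3 = 9.

0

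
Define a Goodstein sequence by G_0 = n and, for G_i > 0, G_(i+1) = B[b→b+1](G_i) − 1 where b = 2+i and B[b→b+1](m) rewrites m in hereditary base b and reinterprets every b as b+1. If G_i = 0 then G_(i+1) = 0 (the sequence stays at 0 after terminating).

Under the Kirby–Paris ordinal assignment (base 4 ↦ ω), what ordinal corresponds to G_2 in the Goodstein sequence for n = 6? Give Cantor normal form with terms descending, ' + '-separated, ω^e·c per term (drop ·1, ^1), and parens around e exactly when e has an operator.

ω^ω + 1

base 2: 6 = 2^2 + 2; at 3: 3^3 + 3 = 30; next = 29
base 3: 29 = 3^3 + 2; at 4: 4^4 + 2 = 258; next = 257
base 4: 257 = 4^4 + 1; at 5: 5^5 + 1 = 3126; next = 3125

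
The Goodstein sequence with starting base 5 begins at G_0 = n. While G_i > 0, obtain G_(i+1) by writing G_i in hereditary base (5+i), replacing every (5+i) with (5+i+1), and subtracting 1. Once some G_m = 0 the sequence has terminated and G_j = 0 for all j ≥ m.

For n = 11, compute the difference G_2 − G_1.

1

(0) 11|_5 = 2·5 + 1 ↦ 2·6 + 1|_6 = 13 ⇒ 12
(1) 12|_6 = 2·6 ↦ 2·7|_7 = 14 ⇒ 13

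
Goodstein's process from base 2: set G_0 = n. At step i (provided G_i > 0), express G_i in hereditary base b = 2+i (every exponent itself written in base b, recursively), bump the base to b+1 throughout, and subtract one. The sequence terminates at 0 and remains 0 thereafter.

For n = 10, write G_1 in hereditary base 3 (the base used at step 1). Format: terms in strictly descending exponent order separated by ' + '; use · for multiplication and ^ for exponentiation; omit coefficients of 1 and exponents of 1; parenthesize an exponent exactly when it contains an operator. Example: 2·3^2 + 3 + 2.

G_0 = 10. HB_2(10) = 2^(2 + 1) + 2. Bump = 84. G_1 = 83.
G_1 = 83. HB_3(83) = 3^(3 + 1) + 2. Bump = 1026. G_2 = 1025.

3^(3 + 1) + 2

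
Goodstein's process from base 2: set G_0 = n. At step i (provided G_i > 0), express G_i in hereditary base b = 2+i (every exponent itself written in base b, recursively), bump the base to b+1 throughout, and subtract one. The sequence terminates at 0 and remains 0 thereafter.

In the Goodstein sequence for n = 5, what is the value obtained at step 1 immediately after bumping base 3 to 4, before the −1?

256

(0) 5|_2 = 2^2 + 1 ↦ 3^3 + 1|_3 = 28 ⇒ 27
(1) 27|_3 = 3^3 ↦ 4^4|_4 = 256 ⇒ 255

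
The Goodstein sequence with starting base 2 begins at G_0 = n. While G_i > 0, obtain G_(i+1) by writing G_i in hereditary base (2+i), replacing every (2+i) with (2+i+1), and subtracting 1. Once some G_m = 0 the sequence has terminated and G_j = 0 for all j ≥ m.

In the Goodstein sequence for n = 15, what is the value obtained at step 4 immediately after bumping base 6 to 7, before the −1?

[0] 15 ≡ 2^(2 + 1) + 2^2 + 2 + 1 (base 2). Lift 3: 112. −1: 111.
[1] 111 ≡ 3^(3 + 1) + 3^3 + 3 (base 3). Lift 4: 1284. −1: 1283.
[2] 1283 ≡ 4^(4 + 1) + 4^4 + 3 (base 4). Lift 5: 18753. −1: 18752.
[3] 18752 ≡ 5^(5 + 1) + 5^5 + 2 (base 5). Lift 6: 326594. −1: 326593.
[4] 326593 ≡ 6^(6 + 1) + 6^6 + 1 (base 6). Lift 7: 6588345. −1: 6588344.

6588345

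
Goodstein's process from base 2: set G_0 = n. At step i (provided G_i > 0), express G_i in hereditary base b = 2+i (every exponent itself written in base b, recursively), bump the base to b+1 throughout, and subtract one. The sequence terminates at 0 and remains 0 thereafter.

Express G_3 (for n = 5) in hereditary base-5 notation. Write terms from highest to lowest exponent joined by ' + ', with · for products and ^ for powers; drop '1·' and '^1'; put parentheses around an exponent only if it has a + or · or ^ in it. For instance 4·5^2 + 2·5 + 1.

G_0 = 5. HB_2(5) = 2^2 + 1. Bump = 28. G_1 = 27.
G_1 = 27. HB_3(27) = 3^3. Bump = 256. G_2 = 255.
G_2 = 255. HB_4(255) = 3·4^3 + 3·4^2 + 3·4 + 3. Bump = 468. G_3 = 467.
G_3 = 467. HB_5(467) = 3·5^3 + 3·5^2 + 3·5 + 2. Bump = 776. G_4 = 775.

3·5^3 + 3·5^2 + 3·5 + 2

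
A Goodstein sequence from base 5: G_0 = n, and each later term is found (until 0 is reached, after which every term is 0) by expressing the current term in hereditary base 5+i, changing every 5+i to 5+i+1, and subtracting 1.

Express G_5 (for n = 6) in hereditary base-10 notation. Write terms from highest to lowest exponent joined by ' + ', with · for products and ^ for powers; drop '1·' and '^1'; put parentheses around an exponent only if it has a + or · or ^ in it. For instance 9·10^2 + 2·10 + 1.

3

G_0 = 6. HB_5(6) = 5 + 1. Bump = 7. G_1 = 6.
G_1 = 6. HB_6(6) = 6. Bump = 7. G_2 = 6.
G_2 = 6. HB_7(6) = 6. Bump = 6. G_3 = 5.
G_3 = 5. HB_8(5) = 5. Bump = 5. G_4 = 4.
G_4 = 4. HB_9(4) = 4. Bump = 4. G_5 = 3.
G_5 = 3. HB_10(3) = 3. Bump = 3. G_6 = 2.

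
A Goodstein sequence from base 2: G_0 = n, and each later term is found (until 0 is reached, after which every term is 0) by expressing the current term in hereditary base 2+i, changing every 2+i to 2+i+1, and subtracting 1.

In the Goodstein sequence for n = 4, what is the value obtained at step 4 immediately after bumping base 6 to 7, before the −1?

4 —HB2→ 2^2 —bump→ 3^3 = 27 —(−1)→ 26
26 —HB3→ 2·3^2 + 2·3 + 2 —bump→ 2·4^2 + 2·4 + 2 = 42 —(−1)→ 41
41 —HB4→ 2·4^2 + 2·4 + 1 —bump→ 2·5^2 + 2·5 + 1 = 61 —(−1)→ 60
60 —HB5→ 2·5^2 + 2·5 —bump→ 2·6^2 + 2·6 = 84 —(−1)→ 83
83 —HB6→ 2·6^2 + 6 + 5 —bump→ 2·7^2 + 7 + 5 = 110 —(−1)→ 109

110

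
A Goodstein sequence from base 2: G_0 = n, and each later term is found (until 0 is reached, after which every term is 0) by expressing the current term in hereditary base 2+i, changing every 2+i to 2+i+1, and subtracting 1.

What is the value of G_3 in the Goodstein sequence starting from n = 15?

G_0 = 15. HB_2(15) = 2^(2 + 1) + 2^2 + 2 + 1. Bump = 112. G_1 = 111.
G_1 = 111. HB_3(111) = 3^(3 + 1) + 3^3 + 3. Bump = 1284. G_2 = 1283.
G_2 = 1283. HB_4(1283) = 4^(4 + 1) + 4^4 + 3. Bump = 18753. G_3 = 18752.
G_3 = 18752. HB_5(18752) = 5^(5 + 1) + 5^5 + 2. Bump = 326594. G_4 = 326593.

18752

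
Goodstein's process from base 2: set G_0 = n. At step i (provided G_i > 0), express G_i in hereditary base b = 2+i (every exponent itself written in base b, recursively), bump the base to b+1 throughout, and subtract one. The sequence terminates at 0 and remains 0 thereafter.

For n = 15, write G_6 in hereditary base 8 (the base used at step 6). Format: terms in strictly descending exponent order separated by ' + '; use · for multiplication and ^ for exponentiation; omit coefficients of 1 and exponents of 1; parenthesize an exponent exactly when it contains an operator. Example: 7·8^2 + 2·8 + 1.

8^(8 + 1) + 7·8^7 + 7·8^6 + 7·8^5 + 7·8^4 + 7·8^3 + 7·8^2 + 7·8 + 7

[0] 15 ≡ 2^(2 + 1) + 2^2 + 2 + 1 (base 2). Lift 3: 112. −1: 111.
[1] 111 ≡ 3^(3 + 1) + 3^3 + 3 (base 3). Lift 4: 1284. −1: 1283.
[2] 1283 ≡ 4^(4 + 1) + 4^4 + 3 (base 4). Lift 5: 18753. −1: 18752.
[3] 18752 ≡ 5^(5 + 1) + 5^5 + 2 (base 5). Lift 6: 326594. −1: 326593.
[4] 326593 ≡ 6^(6 + 1) + 6^6 + 1 (base 6). Lift 7: 6588345. −1: 6588344.
[5] 6588344 ≡ 7^(7 + 1) + 7^7 (base 7). Lift 8: 150994944. −1: 150994943.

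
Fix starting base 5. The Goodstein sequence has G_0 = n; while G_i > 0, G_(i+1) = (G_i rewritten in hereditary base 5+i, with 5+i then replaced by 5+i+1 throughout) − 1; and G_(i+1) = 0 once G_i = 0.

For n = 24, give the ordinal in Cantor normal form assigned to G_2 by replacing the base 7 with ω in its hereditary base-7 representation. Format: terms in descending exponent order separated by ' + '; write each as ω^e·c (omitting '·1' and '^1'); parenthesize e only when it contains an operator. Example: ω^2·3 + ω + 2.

G_0 = 24. HB_5(24) = 4·5 + 4. Bump = 28. G_1 = 27.
G_1 = 27. HB_6(27) = 4·6 + 3. Bump = 31. G_2 = 30.

ω·4 + 2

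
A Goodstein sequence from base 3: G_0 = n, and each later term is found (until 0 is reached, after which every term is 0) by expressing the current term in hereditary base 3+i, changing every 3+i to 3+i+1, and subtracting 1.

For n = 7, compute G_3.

9

(0) 7|_3 = 2·3 + 1 ↦ 2·4 + 1|_4 = 9 ⇒ 8
(1) 8|_4 = 2·4 ↦ 2·5|_5 = 10 ⇒ 9
(2) 9|_5 = 5 + 4 ↦ 6 + 4|_6 = 10 ⇒ 9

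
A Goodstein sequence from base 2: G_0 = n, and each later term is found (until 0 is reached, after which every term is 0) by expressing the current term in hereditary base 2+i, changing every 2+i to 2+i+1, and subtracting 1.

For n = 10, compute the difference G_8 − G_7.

step 0: 10 = 2^(2 + 1) + 2; sub 3 for 2: 3^(3 + 1) + 3; = 84; G_1 = 84−1 = 83
step 1: 83 = 3^(3 + 1) + 2; sub 4 for 3: 4^(4 + 1) + 2; = 1026; G_2 = 1026−1 = 1025
step 2: 1025 = 4^(4 + 1) + 1; sub 5 for 4: 5^(5 + 1) + 1; = 15626; G_3 = 15626−1 = 15625
step 3: 15625 = 5^(5 + 1); sub 6 for 5: 6^(6 + 1); = 279936; G_4 = 279936−1 = 279935
step 4: 279935 = 5·6^6 + 5·6^5 + 5·6^4 + 5·6^3 + 5·6^2 + 5·6 + 5; sub 7 for 6: 5·7^7 + 5·7^5 + 5·7^4 + 5·7^3 + 5·7^2 + 5·7 + 5; = 4215755; G_5 = 4215755−1 = 4215754
step 5: 4215754 = 5·7^7 + 5·7^5 + 5·7^4 + 5·7^3 + 5·7^2 + 5·7 + 4; sub 8 for 7: 5·8^8 + 5·8^5 + 5·8^4 + 5·8^3 + 5·8^2 + 5·8 + 4; = 84073324; G_6 = 84073324−1 = 84073323
step 6: 84073323 = 5·8^8 + 5·8^5 + 5·8^4 + 5·8^3 + 5·8^2 + 5·8 + 3; sub 9 for 8: 5·9^9 + 5·9^5 + 5·9^4 + 5·9^3 + 5·9^2 + 5·9 + 3; = 1937434593; G_7 = 1937434593−1 = 1937434592
step 7: 1937434592 = 5·9^9 + 5·9^5 + 5·9^4 + 5·9^3 + 5·9^2 + 5·9 + 2; sub 10 for 9: 5·10^10 + 5·10^5 + 5·10^4 + 5·10^3 + 5·10^2 + 5·10 + 2; = 50000555552; G_8 = 50000555552−1 = 50000555551

48063120959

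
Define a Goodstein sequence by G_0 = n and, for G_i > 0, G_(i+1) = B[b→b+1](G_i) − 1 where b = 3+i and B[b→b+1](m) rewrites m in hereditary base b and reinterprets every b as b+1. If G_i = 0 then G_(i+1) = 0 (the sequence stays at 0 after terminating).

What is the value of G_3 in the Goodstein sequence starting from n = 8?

11

G_0 = 8. HB_3(8) = 2·3 + 2. Bump = 10. G_1 = 9.
G_1 = 9. HB_4(9) = 2·4 + 1. Bump = 11. G_2 = 10.
G_2 = 10. HB_5(10) = 2·5. Bump = 12. G_3 = 11.
G_3 = 11. HB_6(11) = 6 + 5. Bump = 12. G_4 = 11.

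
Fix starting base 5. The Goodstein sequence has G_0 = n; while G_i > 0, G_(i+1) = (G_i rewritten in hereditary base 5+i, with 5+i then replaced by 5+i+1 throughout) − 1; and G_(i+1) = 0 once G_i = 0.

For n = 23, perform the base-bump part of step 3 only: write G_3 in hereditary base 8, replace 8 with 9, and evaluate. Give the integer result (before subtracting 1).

(0) 23|_5 = 4·5 + 3 ↦ 4·6 + 3|_6 = 27 ⇒ 26
(1) 26|_6 = 4·6 + 2 ↦ 4·7 + 2|_7 = 30 ⇒ 29
(2) 29|_7 = 4·7 + 1 ↦ 4·8 + 1|_8 = 33 ⇒ 32
(3) 32|_8 = 4·8 ↦ 4·9|_9 = 36 ⇒ 35

36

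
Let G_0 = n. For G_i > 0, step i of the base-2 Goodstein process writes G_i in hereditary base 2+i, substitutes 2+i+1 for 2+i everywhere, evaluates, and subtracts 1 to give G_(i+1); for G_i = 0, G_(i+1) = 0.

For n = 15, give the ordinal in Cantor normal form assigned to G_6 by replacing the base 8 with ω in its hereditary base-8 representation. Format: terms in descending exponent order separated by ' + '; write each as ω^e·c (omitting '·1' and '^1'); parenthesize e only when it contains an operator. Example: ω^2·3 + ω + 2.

ω^(ω + 1) + ω^7·7 + ω^6·7 + ω^5·7 + ω^4·7 + ω^3·7 + ω^2·7 + ω·7 + 7

i=0: 15 = 2^(2 + 1) + 2^2 + 2 + 1 (b=2); 2→3: 3^(3 + 1) + 3^3 + 3 + 1 = 112; 112−1 = 111
i=1: 111 = 3^(3 + 1) + 3^3 + 3 (b=3); 3→4: 4^(4 + 1) + 4^4 + 4 = 1284; 1284−1 = 1283
i=2: 1283 = 4^(4 + 1) + 4^4 + 3 (b=4); 4→5: 5^(5 + 1) + 5^5 + 3 = 18753; 18753−1 = 18752
i=3: 18752 = 5^(5 + 1) + 5^5 + 2 (b=5); 5→6: 6^(6 + 1) + 6^6 + 2 = 326594; 326594−1 = 326593
i=4: 326593 = 6^(6 + 1) + 6^6 + 1 (b=6); 6→7: 7^(7 + 1) + 7^7 + 1 = 6588345; 6588345−1 = 6588344
i=5: 6588344 = 7^(7 + 1) + 7^7 (b=7); 7→8: 8^(8 + 1) + 8^8 = 150994944; 150994944−1 = 150994943
i=6: 150994943 = 8^(8 + 1) + 7·8^7 + 7·8^6 + 7·8^5 + 7·8^4 + 7·8^3 + 7·8^2 + 7·8 + 7 (b=8); 8→9: 9^(9 + 1) + 7·9^7 + 7·9^6 + 7·9^5 + 7·9^4 + 7·9^3 + 7·9^2 + 7·9 + 7 = 3524450281; 3524450281−1 = 3524450280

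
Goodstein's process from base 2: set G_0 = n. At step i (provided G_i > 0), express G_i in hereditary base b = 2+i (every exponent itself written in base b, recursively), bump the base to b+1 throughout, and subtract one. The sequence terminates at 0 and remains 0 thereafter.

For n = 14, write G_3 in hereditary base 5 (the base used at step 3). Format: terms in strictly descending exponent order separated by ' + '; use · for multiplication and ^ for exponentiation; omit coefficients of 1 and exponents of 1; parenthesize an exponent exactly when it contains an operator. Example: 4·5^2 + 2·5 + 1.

5^(5 + 1) + 5^5

i=0: 14 = 2^(2 + 1) + 2^2 + 2 (b=2); 2→3: 3^(3 + 1) + 3^3 + 3 = 111; 111−1 = 110
i=1: 110 = 3^(3 + 1) + 3^3 + 2 (b=3); 3→4: 4^(4 + 1) + 4^4 + 2 = 1282; 1282−1 = 1281
i=2: 1281 = 4^(4 + 1) + 4^4 + 1 (b=4); 4→5: 5^(5 + 1) + 5^5 + 1 = 18751; 18751−1 = 18750
i=3: 18750 = 5^(5 + 1) + 5^5 (b=5); 5→6: 6^(6 + 1) + 6^6 = 326592; 326592−1 = 326591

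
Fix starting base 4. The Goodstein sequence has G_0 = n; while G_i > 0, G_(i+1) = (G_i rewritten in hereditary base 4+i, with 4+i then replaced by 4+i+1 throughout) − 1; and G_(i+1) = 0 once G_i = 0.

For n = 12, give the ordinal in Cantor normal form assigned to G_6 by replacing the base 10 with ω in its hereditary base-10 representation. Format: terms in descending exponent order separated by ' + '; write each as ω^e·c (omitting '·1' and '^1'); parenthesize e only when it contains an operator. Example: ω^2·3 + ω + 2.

ω + 9

G_0 = 12. HB_4(12) = 3·4. Bump = 15. G_1 = 14.
G_1 = 14. HB_5(14) = 2·5 + 4. Bump = 16. G_2 = 15.
G_2 = 15. HB_6(15) = 2·6 + 3. Bump = 17. G_3 = 16.
G_3 = 16. HB_7(16) = 2·7 + 2. Bump = 18. G_4 = 17.
G_4 = 17. HB_8(17) = 2·8 + 1. Bump = 19. G_5 = 18.
G_5 = 18. HB_9(18) = 2·9. Bump = 20. G_6 = 19.
G_6 = 19. HB_10(19) = 10 + 9. Bump = 20. G_7 = 19.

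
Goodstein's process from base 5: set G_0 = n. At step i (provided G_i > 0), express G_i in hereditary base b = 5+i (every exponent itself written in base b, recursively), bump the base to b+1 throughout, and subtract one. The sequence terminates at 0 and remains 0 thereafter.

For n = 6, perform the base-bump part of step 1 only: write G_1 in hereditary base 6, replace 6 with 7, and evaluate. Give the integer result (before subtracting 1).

7

step 0: 6 = 5 + 1; sub 6 for 5: 6 + 1; = 7; G_1 = 7−1 = 6
step 1: 6 = 6; sub 7 for 6: 7; = 7; G_2 = 7−1 = 6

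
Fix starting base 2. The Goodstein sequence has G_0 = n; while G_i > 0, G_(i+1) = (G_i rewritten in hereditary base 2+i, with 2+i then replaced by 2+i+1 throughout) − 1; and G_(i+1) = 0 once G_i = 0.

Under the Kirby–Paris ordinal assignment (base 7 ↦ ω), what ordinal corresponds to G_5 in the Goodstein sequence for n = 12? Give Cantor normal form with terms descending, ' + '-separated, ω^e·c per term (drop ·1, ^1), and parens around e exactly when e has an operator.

ω^(ω + 1) + ω^2·2 + ω + 4

G_0=12  [base 2] 2^(2 + 1) + 2^2  →[2↦3]→  3^(3 + 1) + 3^3 = 108  −1 ⇒ G_1=107
G_1=107  [base 3] 3^(3 + 1) + 2·3^2 + 2·3 + 2  →[3↦4]→  4^(4 + 1) + 2·4^2 + 2·4 + 2 = 1066  −1 ⇒ G_2=1065
G_2=1065  [base 4] 4^(4 + 1) + 2·4^2 + 2·4 + 1  →[4↦5]→  5^(5 + 1) + 2·5^2 + 2·5 + 1 = 15686  −1 ⇒ G_3=15685
G_3=15685  [base 5] 5^(5 + 1) + 2·5^2 + 2·5  →[5↦6]→  6^(6 + 1) + 2·6^2 + 2·6 = 280020  −1 ⇒ G_4=280019
G_4=280019  [base 6] 6^(6 + 1) + 2·6^2 + 6 + 5  →[6↦7]→  7^(7 + 1) + 2·7^2 + 7 + 5 = 5764911  −1 ⇒ G_5=5764910
G_5=5764910  [base 7] 7^(7 + 1) + 2·7^2 + 7 + 4  →[7↦8]→  8^(8 + 1) + 2·8^2 + 8 + 4 = 134217868  −1 ⇒ G_6=134217867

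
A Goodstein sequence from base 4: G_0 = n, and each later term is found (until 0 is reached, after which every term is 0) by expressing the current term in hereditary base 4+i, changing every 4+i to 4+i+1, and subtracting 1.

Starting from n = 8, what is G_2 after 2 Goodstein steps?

base 4: 8 = 2·4; at 5: 2·5 = 10; next = 9
base 5: 9 = 5 + 4; at 6: 6 + 4 = 10; next = 9
base 6: 9 = 6 + 3; at 7: 7 + 3 = 10; next = 9

9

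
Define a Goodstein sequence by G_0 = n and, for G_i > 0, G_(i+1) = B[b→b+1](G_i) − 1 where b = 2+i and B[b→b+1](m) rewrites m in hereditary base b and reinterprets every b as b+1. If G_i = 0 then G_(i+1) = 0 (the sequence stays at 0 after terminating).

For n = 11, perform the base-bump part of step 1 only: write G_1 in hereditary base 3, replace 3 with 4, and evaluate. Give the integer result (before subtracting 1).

1028

G_0 = 11. HB_2(11) = 2^(2 + 1) + 2 + 1. Bump = 85. G_1 = 84.
G_1 = 84. HB_3(84) = 3^(3 + 1) + 3. Bump = 1028. G_2 = 1027.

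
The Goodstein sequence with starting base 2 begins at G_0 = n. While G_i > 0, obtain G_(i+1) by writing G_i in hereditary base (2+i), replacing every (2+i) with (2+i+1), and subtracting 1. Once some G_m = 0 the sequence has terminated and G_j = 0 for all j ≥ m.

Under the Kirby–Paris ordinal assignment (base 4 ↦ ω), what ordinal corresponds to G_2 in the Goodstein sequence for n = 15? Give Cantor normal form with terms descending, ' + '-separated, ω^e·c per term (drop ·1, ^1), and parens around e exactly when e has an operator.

15 —HB2→ 2^(2 + 1) + 2^2 + 2 + 1 —bump→ 3^(3 + 1) + 3^3 + 3 + 1 = 112 —(−1)→ 111
111 —HB3→ 3^(3 + 1) + 3^3 + 3 —bump→ 4^(4 + 1) + 4^4 + 4 = 1284 —(−1)→ 1283
1283 —HB4→ 4^(4 + 1) + 4^4 + 3 —bump→ 5^(5 + 1) + 5^5 + 3 = 18753 —(−1)→ 18752

ω^(ω + 1) + ω^ω + 3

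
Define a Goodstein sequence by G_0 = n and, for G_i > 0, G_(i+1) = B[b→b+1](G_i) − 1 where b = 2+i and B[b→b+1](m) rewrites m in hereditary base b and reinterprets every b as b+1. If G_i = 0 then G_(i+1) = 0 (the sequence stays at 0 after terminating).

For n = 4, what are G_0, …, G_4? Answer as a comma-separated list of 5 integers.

4, 26, 41, 60, 83

base 2: 4 = 2^2; at 3: 3^3 = 27; next = 26
base 3: 26 = 2·3^2 + 2·3 + 2; at 4: 2·4^2 + 2·4 + 2 = 42; next = 41
base 4: 41 = 2·4^2 + 2·4 + 1; at 5: 2·5^2 + 2·5 + 1 = 61; next = 60
base 5: 60 = 2·5^2 + 2·5; at 6: 2·6^2 + 2·6 = 84; next = 83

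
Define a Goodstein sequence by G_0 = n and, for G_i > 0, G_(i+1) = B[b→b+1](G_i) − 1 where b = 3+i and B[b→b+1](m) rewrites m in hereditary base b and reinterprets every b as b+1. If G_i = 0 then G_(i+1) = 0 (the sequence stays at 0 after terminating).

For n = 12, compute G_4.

(0) 12|_3 = 3^2 + 3 ↦ 4^2 + 4|_4 = 20 ⇒ 19
(1) 19|_4 = 4^2 + 3 ↦ 5^2 + 3|_5 = 28 ⇒ 27
(2) 27|_5 = 5^2 + 2 ↦ 6^2 + 2|_6 = 38 ⇒ 37
(3) 37|_6 = 6^2 + 1 ↦ 7^2 + 1|_7 = 50 ⇒ 49
(4) 49|_7 = 7^2 ↦ 8^2|_8 = 64 ⇒ 63

49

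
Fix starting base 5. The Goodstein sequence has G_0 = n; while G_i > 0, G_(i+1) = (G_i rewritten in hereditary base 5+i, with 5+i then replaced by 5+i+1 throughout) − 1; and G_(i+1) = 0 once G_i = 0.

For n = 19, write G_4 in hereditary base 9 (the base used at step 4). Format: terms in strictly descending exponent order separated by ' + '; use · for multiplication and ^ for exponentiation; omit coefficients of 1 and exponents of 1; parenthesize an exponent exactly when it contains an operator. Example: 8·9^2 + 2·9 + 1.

3·9

i=0: 19 = 3·5 + 4 (b=5); 5→6: 3·6 + 4 = 22; 22−1 = 21
i=1: 21 = 3·6 + 3 (b=6); 6→7: 3·7 + 3 = 24; 24−1 = 23
i=2: 23 = 3·7 + 2 (b=7); 7→8: 3·8 + 2 = 26; 26−1 = 25
i=3: 25 = 3·8 + 1 (b=8); 8→9: 3·9 + 1 = 28; 28−1 = 27
i=4: 27 = 3·9 (b=9); 9→10: 3·10 = 30; 30−1 = 29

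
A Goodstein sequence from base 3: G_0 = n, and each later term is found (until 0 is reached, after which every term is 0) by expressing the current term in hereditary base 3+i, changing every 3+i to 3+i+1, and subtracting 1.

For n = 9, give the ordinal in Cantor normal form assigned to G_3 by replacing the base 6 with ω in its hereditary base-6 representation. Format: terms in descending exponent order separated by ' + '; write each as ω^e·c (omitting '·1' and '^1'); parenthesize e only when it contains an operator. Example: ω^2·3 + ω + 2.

step 0: 9 = 3^2; sub 4 for 3: 4^2; = 16; G_1 = 16−1 = 15
step 1: 15 = 3·4 + 3; sub 5 for 4: 3·5 + 3; = 18; G_2 = 18−1 = 17
step 2: 17 = 3·5 + 2; sub 6 for 5: 3·6 + 2; = 20; G_3 = 20−1 = 19
step 3: 19 = 3·6 + 1; sub 7 for 6: 3·7 + 1; = 22; G_4 = 22−1 = 21

ω·3 + 1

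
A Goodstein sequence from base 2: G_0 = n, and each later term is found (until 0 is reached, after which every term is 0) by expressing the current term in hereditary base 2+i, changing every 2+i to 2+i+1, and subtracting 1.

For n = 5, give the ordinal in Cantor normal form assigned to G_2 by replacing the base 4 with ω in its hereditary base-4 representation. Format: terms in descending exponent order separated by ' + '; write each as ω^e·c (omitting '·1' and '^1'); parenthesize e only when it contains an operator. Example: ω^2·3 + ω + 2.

ω^3·3 + ω^2·3 + ω·3 + 3

step 0: 5 = 2^2 + 1; sub 3 for 2: 3^3 + 1; = 28; G_1 = 28−1 = 27
step 1: 27 = 3^3; sub 4 for 3: 4^4; = 256; G_2 = 256−1 = 255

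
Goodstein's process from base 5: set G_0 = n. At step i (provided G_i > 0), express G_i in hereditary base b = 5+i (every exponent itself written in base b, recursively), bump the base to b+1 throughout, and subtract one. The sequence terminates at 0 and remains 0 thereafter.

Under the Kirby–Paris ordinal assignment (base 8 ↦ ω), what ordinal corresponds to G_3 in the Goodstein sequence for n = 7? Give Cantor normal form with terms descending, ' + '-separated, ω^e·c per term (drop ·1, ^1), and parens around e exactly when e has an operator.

G_0=7  [base 5] 5 + 2  →[5↦6]→  6 + 2 = 8  −1 ⇒ G_1=7
G_1=7  [base 6] 6 + 1  →[6↦7]→  7 + 1 = 8  −1 ⇒ G_2=7
G_2=7  [base 7] 7  →[7↦8]→  8 = 8  −1 ⇒ G_3=7

7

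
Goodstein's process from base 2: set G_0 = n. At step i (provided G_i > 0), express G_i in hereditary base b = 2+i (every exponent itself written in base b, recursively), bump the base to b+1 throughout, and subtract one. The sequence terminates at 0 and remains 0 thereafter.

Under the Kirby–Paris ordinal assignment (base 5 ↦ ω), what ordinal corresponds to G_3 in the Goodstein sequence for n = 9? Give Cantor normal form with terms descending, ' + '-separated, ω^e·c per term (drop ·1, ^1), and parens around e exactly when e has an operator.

ω^ω·3 + ω^3·3 + ω^2·3 + ω·3 + 2

[0] 9 ≡ 2^(2 + 1) + 1 (base 2). Lift 3: 82. −1: 81.
[1] 81 ≡ 3^(3 + 1) (base 3). Lift 4: 1024. −1: 1023.
[2] 1023 ≡ 3·4^4 + 3·4^3 + 3·4^2 + 3·4 + 3 (base 4). Lift 5: 9843. −1: 9842.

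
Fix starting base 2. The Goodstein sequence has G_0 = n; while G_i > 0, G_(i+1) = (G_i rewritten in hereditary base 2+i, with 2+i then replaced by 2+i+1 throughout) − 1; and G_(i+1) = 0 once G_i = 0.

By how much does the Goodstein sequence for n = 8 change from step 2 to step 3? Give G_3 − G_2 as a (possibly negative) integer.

base 2: 8 = 2^(2 + 1); at 3: 3^(3 + 1) = 81; next = 80
base 3: 80 = 2·3^3 + 2·3^2 + 2·3 + 2; at 4: 2·4^4 + 2·4^2 + 2·4 + 2 = 554; next = 553
base 4: 553 = 2·4^4 + 2·4^2 + 2·4 + 1; at 5: 2·5^5 + 2·5^2 + 2·5 + 1 = 6311; next = 6310

5757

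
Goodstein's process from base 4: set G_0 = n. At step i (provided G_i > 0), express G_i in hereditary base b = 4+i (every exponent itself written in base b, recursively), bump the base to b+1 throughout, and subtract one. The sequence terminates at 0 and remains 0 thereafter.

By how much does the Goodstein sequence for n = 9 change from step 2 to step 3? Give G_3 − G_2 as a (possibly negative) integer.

0

9 —HB4→ 2·4 + 1 —bump→ 2·5 + 1 = 11 —(−1)→ 10
10 —HB5→ 2·5 —bump→ 2·6 = 12 —(−1)→ 11
11 —HB6→ 6 + 5 —bump→ 7 + 5 = 12 —(−1)→ 11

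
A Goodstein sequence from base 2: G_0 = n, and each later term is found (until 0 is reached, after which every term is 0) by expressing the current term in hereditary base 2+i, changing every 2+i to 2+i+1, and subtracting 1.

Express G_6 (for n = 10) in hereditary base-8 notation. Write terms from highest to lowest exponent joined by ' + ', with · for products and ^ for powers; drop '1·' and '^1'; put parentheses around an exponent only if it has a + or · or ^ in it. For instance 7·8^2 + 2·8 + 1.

10 —HB2→ 2^(2 + 1) + 2 —bump→ 3^(3 + 1) + 3 = 84 —(−1)→ 83
83 —HB3→ 3^(3 + 1) + 2 —bump→ 4^(4 + 1) + 2 = 1026 —(−1)→ 1025
1025 —HB4→ 4^(4 + 1) + 1 —bump→ 5^(5 + 1) + 1 = 15626 —(−1)→ 15625
15625 —HB5→ 5^(5 + 1) —bump→ 6^(6 + 1) = 279936 —(−1)→ 279935
279935 —HB6→ 5·6^6 + 5·6^5 + 5·6^4 + 5·6^3 + 5·6^2 + 5·6 + 5 —bump→ 5·7^7 + 5·7^5 + 5·7^4 + 5·7^3 + 5·7^2 + 5·7 + 5 = 4215755 —(−1)→ 4215754
4215754 —HB7→ 5·7^7 + 5·7^5 + 5·7^4 + 5·7^3 + 5·7^2 + 5·7 + 4 —bump→ 5·8^8 + 5·8^5 + 5·8^4 + 5·8^3 + 5·8^2 + 5·8 + 4 = 84073324 —(−1)→ 84073323

5·8^8 + 5·8^5 + 5·8^4 + 5·8^3 + 5·8^2 + 5·8 + 3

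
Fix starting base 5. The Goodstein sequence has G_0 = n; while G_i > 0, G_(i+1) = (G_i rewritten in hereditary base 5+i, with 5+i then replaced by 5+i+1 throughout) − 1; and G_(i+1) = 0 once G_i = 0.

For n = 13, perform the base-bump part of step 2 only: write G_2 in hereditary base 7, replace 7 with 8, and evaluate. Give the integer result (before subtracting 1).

17

(0) 13|_5 = 2·5 + 3 ↦ 2·6 + 3|_6 = 15 ⇒ 14
(1) 14|_6 = 2·6 + 2 ↦ 2·7 + 2|_7 = 16 ⇒ 15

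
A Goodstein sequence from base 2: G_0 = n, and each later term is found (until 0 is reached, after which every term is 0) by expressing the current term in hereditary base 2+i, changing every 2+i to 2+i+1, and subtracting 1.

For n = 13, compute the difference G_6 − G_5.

128453481

step 0: 13 = 2^(2 + 1) + 2^2 + 1; sub 3 for 2: 3^(3 + 1) + 3^3 + 1; = 109; G_1 = 109−1 = 108
step 1: 108 = 3^(3 + 1) + 3^3; sub 4 for 3: 4^(4 + 1) + 4^4; = 1280; G_2 = 1280−1 = 1279
step 2: 1279 = 4^(4 + 1) + 3·4^3 + 3·4^2 + 3·4 + 3; sub 5 for 4: 5^(5 + 1) + 3·5^3 + 3·5^2 + 3·5 + 3; = 16093; G_3 = 16093−1 = 16092
step 3: 16092 = 5^(5 + 1) + 3·5^3 + 3·5^2 + 3·5 + 2; sub 6 for 5: 6^(6 + 1) + 3·6^3 + 3·6^2 + 3·6 + 2; = 280712; G_4 = 280712−1 = 280711
step 4: 280711 = 6^(6 + 1) + 3·6^3 + 3·6^2 + 3·6 + 1; sub 7 for 6: 7^(7 + 1) + 3·7^3 + 3·7^2 + 3·7 + 1; = 5765999; G_5 = 5765999−1 = 5765998
step 5: 5765998 = 7^(7 + 1) + 3·7^3 + 3·7^2 + 3·7; sub 8 for 7: 8^(8 + 1) + 3·8^3 + 3·8^2 + 3·8; = 134219480; G_6 = 134219480−1 = 134219479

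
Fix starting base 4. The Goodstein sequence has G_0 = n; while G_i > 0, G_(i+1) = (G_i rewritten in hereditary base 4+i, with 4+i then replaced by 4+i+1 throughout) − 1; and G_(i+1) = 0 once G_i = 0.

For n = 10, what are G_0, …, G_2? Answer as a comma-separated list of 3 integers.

G_0=10  [base 4] 2·4 + 2  →[4↦5]→  2·5 + 2 = 12  −1 ⇒ G_1=11
G_1=11  [base 5] 2·5 + 1  →[5↦6]→  2·6 + 1 = 13  −1 ⇒ G_2=12

10, 11, 12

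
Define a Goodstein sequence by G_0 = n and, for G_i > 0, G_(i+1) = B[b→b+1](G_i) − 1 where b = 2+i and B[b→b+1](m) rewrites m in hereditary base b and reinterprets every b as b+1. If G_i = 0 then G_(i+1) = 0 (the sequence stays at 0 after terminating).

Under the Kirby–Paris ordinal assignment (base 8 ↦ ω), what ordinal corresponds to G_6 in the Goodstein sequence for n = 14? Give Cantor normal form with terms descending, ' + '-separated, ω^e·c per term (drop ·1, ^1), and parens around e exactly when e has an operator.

G_0 = 14. HB_2(14) = 2^(2 + 1) + 2^2 + 2. Bump = 111. G_1 = 110.
G_1 = 110. HB_3(110) = 3^(3 + 1) + 3^3 + 2. Bump = 1282. G_2 = 1281.
G_2 = 1281. HB_4(1281) = 4^(4 + 1) + 4^4 + 1. Bump = 18751. G_3 = 18750.
G_3 = 18750. HB_5(18750) = 5^(5 + 1) + 5^5. Bump = 326592. G_4 = 326591.
G_4 = 326591. HB_6(326591) = 6^(6 + 1) + 5·6^5 + 5·6^4 + 5·6^3 + 5·6^2 + 5·6 + 5. Bump = 5862841. G_5 = 5862840.
G_5 = 5862840. HB_7(5862840) = 7^(7 + 1) + 5·7^5 + 5·7^4 + 5·7^3 + 5·7^2 + 5·7 + 4. Bump = 134404972. G_6 = 134404971.
G_6 = 134404971. HB_8(134404971) = 8^(8 + 1) + 5·8^5 + 5·8^4 + 5·8^3 + 5·8^2 + 5·8 + 3. Bump = 3487116549. G_7 = 3487116548.

ω^(ω + 1) + ω^5·5 + ω^4·5 + ω^3·5 + ω^2·5 + ω·5 + 3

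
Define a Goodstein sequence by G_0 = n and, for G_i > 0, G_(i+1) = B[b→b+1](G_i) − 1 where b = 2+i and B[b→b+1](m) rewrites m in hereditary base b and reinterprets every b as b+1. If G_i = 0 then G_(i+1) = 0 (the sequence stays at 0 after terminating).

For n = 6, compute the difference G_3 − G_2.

2868

G_0=6  [base 2] 2^2 + 2  →[2↦3]→  3^3 + 3 = 30  −1 ⇒ G_1=29
G_1=29  [base 3] 3^3 + 2  →[3↦4]→  4^4 + 2 = 258  −1 ⇒ G_2=257
G_2=257  [base 4] 4^4 + 1  →[4↦5]→  5^5 + 1 = 3126  −1 ⇒ G_3=3125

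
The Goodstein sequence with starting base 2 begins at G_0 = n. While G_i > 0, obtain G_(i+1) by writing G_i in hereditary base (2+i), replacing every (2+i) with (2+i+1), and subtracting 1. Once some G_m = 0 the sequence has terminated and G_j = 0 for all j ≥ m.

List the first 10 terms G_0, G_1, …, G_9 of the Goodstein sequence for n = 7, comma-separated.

step 0: 7 = 2^2 + 2 + 1; sub 3 for 2: 3^3 + 3 + 1; = 31; G_1 = 31−1 = 30
step 1: 30 = 3^3 + 3; sub 4 for 3: 4^4 + 4; = 260; G_2 = 260−1 = 259
step 2: 259 = 4^4 + 3; sub 5 for 4: 5^5 + 3; = 3128; G_3 = 3128−1 = 3127
step 3: 3127 = 5^5 + 2; sub 6 for 5: 6^6 + 2; = 46658; G_4 = 46658−1 = 46657
step 4: 46657 = 6^6 + 1; sub 7 for 6: 7^7 + 1; = 823544; G_5 = 823544−1 = 823543
step 5: 823543 = 7^7; sub 8 for 7: 8^8; = 16777216; G_6 = 16777216−1 = 16777215
step 6: 16777215 = 7·8^7 + 7·8^6 + 7·8^5 + 7·8^4 + 7·8^3 + 7·8^2 + 7·8 + 7; sub 9 for 8: 7·9^7 + 7·9^6 + 7·9^5 + 7·9^4 + 7·9^3 + 7·9^2 + 7·9 + 7; = 37665880; G_7 = 37665880−1 = 37665879
step 7: 37665879 = 7·9^7 + 7·9^6 + 7·9^5 + 7·9^4 + 7·9^3 + 7·9^2 + 7·9 + 6; sub 10 for 9: 7·10^7 + 7·10^6 + 7·10^5 + 7·10^4 + 7·10^3 + 7·10^2 + 7·10 + 6; = 77777776; G_8 = 77777776−1 = 77777775
step 8: 77777775 = 7·10^7 + 7·10^6 + 7·10^5 + 7·10^4 + 7·10^3 + 7·10^2 + 7·10 + 5; sub 11 for 10: 7·11^7 + 7·11^6 + 7·11^5 + 7·11^4 + 7·11^3 + 7·11^2 + 7·11 + 5; = 150051214; G_9 = 150051214−1 = 150051213

7, 30, 259, 3127, 46657, 823543, 16777215, 37665879, 77777775, 150051213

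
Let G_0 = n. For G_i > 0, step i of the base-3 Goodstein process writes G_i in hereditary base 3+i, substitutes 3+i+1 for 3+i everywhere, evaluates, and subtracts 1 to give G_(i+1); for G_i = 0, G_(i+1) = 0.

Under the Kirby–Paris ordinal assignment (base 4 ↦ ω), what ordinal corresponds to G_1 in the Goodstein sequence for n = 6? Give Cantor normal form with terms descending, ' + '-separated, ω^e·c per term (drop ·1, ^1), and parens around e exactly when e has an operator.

ω + 3

step 0: 6 = 2·3; sub 4 for 3: 2·4; = 8; G_1 = 8−1 = 7
step 1: 7 = 4 + 3; sub 5 for 4: 5 + 3; = 8; G_2 = 8−1 = 7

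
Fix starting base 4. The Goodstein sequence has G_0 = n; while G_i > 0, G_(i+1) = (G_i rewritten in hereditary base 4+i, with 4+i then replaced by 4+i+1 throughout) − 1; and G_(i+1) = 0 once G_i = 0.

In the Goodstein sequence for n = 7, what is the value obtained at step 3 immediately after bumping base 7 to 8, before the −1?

8

i=0: 7 = 4 + 3 (b=4); 4→5: 5 + 3 = 8; 8−1 = 7
i=1: 7 = 5 + 2 (b=5); 5→6: 6 + 2 = 8; 8−1 = 7
i=2: 7 = 6 + 1 (b=6); 6→7: 7 + 1 = 8; 8−1 = 7
i=3: 7 = 7 (b=7); 7→8: 8 = 8; 8−1 = 7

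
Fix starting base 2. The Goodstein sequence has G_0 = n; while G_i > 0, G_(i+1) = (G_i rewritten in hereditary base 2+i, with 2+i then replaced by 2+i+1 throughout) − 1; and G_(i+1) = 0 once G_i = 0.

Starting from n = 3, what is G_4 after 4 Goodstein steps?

G_0=3  [base 2] 2 + 1  →[2↦3]→  3 + 1 = 4  −1 ⇒ G_1=3
G_1=3  [base 3] 3  →[3↦4]→  4 = 4  −1 ⇒ G_2=3
G_2=3  [base 4] 3  →[4↦5]→  3 = 3  −1 ⇒ G_3=2
G_3=2  [base 5] 2  →[5↦6]→  2 = 2  −1 ⇒ G_4=1
G_4=1  [base 6] 1  →[6↦7]→  1 = 1  −1 ⇒ G_5=0

1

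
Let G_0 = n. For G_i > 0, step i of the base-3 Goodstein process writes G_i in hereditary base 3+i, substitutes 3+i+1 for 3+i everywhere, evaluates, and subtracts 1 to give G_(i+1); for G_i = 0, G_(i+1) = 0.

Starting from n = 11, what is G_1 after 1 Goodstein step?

17

G_0 = 11. HB_3(11) = 3^2 + 2. Bump = 18. G_1 = 17.
G_1 = 17. HB_4(17) = 4^2 + 1. Bump = 26. G_2 = 25.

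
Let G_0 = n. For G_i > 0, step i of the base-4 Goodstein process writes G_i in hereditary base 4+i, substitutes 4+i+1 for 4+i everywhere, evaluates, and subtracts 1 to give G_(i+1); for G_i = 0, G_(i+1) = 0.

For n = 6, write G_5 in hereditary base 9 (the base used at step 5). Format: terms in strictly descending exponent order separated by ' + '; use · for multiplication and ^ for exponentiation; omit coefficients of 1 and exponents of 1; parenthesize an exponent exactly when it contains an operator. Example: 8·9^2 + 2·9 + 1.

G_0=6  [base 4] 4 + 2  →[4↦5]→  5 + 2 = 7  −1 ⇒ G_1=6
G_1=6  [base 5] 5 + 1  →[5↦6]→  6 + 1 = 7  −1 ⇒ G_2=6
G_2=6  [base 6] 6  →[6↦7]→  7 = 7  −1 ⇒ G_3=6
G_3=6  [base 7] 6  →[7↦8]→  6 = 6  −1 ⇒ G_4=5
G_4=5  [base 8] 5  →[8↦9]→  5 = 5  −1 ⇒ G_5=4
G_5=4  [base 9] 4  →[9↦10]→  4 = 4  −1 ⇒ G_6=3

4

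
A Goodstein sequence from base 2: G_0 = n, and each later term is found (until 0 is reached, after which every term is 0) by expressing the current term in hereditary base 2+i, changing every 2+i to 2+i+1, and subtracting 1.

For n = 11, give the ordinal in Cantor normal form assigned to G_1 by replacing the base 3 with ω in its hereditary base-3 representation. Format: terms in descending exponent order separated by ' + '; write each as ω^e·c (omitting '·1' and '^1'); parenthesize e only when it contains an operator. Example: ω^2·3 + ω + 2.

ω^(ω + 1) + ω

G_0 = 11. HB_2(11) = 2^(2 + 1) + 2 + 1. Bump = 85. G_1 = 84.
G_1 = 84. HB_3(84) = 3^(3 + 1) + 3. Bump = 1028. G_2 = 1027.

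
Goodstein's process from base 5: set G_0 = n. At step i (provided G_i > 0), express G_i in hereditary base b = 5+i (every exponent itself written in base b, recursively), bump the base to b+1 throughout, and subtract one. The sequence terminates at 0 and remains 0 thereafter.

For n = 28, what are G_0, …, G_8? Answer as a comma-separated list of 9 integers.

i=0: 28 = 5^2 + 3 (b=5); 5→6: 6^2 + 3 = 39; 39−1 = 38
i=1: 38 = 6^2 + 2 (b=6); 6→7: 7^2 + 2 = 51; 51−1 = 50
i=2: 50 = 7^2 + 1 (b=7); 7→8: 8^2 + 1 = 65; 65−1 = 64
i=3: 64 = 8^2 (b=8); 8→9: 9^2 = 81; 81−1 = 80
i=4: 80 = 8·9 + 8 (b=9); 9→10: 8·10 + 8 = 88; 88−1 = 87
i=5: 87 = 8·10 + 7 (b=10); 10→11: 8·11 + 7 = 95; 95−1 = 94
i=6: 94 = 8·11 + 6 (b=11); 11→12: 8·12 + 6 = 102; 102−1 = 101
i=7: 101 = 8·12 + 5 (b=12); 12→13: 8·13 + 5 = 109; 109−1 = 108

28, 38, 50, 64, 80, 87, 94, 101, 108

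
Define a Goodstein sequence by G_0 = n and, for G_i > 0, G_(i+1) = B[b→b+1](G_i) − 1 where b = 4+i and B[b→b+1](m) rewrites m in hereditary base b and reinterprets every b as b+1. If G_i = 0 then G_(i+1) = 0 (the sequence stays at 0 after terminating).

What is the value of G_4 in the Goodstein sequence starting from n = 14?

21

base 4: 14 = 3·4 + 2; at 5: 3·5 + 2 = 17; next = 16
base 5: 16 = 3·5 + 1; at 6: 3·6 + 1 = 19; next = 18
base 6: 18 = 3·6; at 7: 3·7 = 21; next = 20
base 7: 20 = 2·7 + 6; at 8: 2·8 + 6 = 22; next = 21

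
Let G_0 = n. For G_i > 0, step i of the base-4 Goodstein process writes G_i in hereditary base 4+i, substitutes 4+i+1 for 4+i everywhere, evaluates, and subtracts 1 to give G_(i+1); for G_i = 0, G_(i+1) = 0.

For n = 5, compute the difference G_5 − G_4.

(0) 5|_4 = 4 + 1 ↦ 5 + 1|_5 = 6 ⇒ 5
(1) 5|_5 = 5 ↦ 6|_6 = 6 ⇒ 5
(2) 5|_6 = 5 ↦ 5|_7 = 5 ⇒ 4
(3) 4|_7 = 4 ↦ 4|_8 = 4 ⇒ 3
(4) 3|_8 = 3 ↦ 3|_9 = 3 ⇒ 2

-1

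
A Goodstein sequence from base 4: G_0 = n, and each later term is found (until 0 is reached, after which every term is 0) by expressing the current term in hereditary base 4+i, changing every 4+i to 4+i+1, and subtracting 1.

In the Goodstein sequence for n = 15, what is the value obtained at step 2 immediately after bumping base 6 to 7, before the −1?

[0] 15 ≡ 3·4 + 3 (base 4). Lift 5: 18. −1: 17.
[1] 17 ≡ 3·5 + 2 (base 5). Lift 6: 20. −1: 19.

22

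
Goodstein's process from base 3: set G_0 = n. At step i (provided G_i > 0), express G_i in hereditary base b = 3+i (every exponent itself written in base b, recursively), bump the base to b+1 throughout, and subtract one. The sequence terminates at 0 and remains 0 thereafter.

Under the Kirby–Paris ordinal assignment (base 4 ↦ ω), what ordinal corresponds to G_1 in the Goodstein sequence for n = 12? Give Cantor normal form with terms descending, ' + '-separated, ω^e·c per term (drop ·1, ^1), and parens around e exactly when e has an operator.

ω^2 + 3

step 0: 12 = 3^2 + 3; sub 4 for 3: 4^2 + 4; = 20; G_1 = 20−1 = 19
step 1: 19 = 4^2 + 3; sub 5 for 4: 5^2 + 3; = 28; G_2 = 28−1 = 27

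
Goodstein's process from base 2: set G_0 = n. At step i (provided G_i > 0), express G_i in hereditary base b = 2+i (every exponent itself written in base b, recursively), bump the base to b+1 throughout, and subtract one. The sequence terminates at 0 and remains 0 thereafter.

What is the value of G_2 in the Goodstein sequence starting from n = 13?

G_0 = 13. HB_2(13) = 2^(2 + 1) + 2^2 + 1. Bump = 109. G_1 = 108.
G_1 = 108. HB_3(108) = 3^(3 + 1) + 3^3. Bump = 1280. G_2 = 1279.

1279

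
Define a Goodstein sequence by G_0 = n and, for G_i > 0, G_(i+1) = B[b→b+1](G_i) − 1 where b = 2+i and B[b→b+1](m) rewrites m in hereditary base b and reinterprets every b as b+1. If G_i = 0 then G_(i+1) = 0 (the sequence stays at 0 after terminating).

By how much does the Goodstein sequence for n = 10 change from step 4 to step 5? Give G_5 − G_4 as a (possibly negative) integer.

10 —HB2→ 2^(2 + 1) + 2 —bump→ 3^(3 + 1) + 3 = 84 —(−1)→ 83
83 —HB3→ 3^(3 + 1) + 2 —bump→ 4^(4 + 1) + 2 = 1026 —(−1)→ 1025
1025 —HB4→ 4^(4 + 1) + 1 —bump→ 5^(5 + 1) + 1 = 15626 —(−1)→ 15625
15625 —HB5→ 5^(5 + 1) —bump→ 6^(6 + 1) = 279936 —(−1)→ 279935
279935 —HB6→ 5·6^6 + 5·6^5 + 5·6^4 + 5·6^3 + 5·6^2 + 5·6 + 5 —bump→ 5·7^7 + 5·7^5 + 5·7^4 + 5·7^3 + 5·7^2 + 5·7 + 5 = 4215755 —(−1)→ 4215754

3935819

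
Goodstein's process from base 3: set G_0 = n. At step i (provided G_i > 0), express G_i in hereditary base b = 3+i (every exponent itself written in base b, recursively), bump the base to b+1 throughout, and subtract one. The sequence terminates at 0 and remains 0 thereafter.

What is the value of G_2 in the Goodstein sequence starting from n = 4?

4 —HB3→ 3 + 1 —bump→ 4 + 1 = 5 —(−1)→ 4
4 —HB4→ 4 —bump→ 5 = 5 —(−1)→ 4

4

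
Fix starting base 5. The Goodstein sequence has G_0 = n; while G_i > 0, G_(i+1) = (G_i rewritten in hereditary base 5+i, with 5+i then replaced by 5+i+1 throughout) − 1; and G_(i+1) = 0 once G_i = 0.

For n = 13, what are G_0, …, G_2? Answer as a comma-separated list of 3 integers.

G_0=13  [base 5] 2·5 + 3  →[5↦6]→  2·6 + 3 = 15  −1 ⇒ G_1=14
G_1=14  [base 6] 2·6 + 2  →[6↦7]→  2·7 + 2 = 16  −1 ⇒ G_2=15

13, 14, 15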